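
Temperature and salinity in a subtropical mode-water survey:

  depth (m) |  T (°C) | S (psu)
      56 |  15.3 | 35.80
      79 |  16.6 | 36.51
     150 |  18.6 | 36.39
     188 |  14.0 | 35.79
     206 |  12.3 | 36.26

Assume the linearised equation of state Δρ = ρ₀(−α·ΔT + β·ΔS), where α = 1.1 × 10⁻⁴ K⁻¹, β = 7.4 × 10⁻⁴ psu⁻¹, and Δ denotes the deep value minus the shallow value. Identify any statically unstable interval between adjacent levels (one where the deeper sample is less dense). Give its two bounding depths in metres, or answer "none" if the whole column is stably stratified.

79–150 m

Evaluate Δρ/ρ₀ = −αΔT + βΔS across each adjacent pair:
  56–79 m: −αΔT+βΔS = −(1.1 × 10⁻⁴)(+1.3)+(7.4 × 10⁻⁴)(+0.71) = 3.8 × 10⁻⁴ → stable
  79–150 m: −αΔT+βΔS = −(1.1 × 10⁻⁴)(+2.0)+(7.4 × 10⁻⁴)(-0.12) = -3.1 × 10⁻⁴ → UNSTABLE
  150–188 m: −αΔT+βΔS = −(1.1 × 10⁻⁴)(-4.6)+(7.4 × 10⁻⁴)(-0.60) = 6.2 × 10⁻⁵ → stable
  188–206 m: −αΔT+βΔS = −(1.1 × 10⁻⁴)(-1.7)+(7.4 × 10⁻⁴)(+0.47) = 5.3 × 10⁻⁴ → stable
The 79–150 m interval has Δρ < 0: lighter water underlies denser water.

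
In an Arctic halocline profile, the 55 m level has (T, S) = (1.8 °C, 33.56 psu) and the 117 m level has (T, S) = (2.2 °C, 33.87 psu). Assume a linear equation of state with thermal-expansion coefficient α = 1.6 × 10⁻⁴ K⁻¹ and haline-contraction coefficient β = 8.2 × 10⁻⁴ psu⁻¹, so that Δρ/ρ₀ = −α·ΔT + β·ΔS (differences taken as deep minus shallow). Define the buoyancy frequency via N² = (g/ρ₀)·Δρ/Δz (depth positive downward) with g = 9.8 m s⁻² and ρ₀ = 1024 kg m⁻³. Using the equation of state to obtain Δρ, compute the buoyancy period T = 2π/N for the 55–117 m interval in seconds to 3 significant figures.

1.15 × 10³ s

ΔT = +0.4 K, ΔS = +0.31 psu (deep − shallow).
Δρ/ρ₀ = −αΔT + βΔS = -6.40 × 10⁻⁵ + 2.542 × 10⁻⁴ = 1.902 × 10⁻⁴, so Δρ ≈ 0.1948 kg m⁻³.
N² = (g/ρ₀)·Δρ/Δz = g·(Δρ/ρ₀)/Δz = 9.8 × 1.902 × 10⁻⁴ / 62 = 3.0064 × 10⁻⁵ s⁻².
N = √(3.0064 × 10⁻⁵) = 5.4831 × 10⁻³ rad s⁻¹ → T = 2π/N = 1.1459 × 10³ s ≈ 1.15 × 10³ s.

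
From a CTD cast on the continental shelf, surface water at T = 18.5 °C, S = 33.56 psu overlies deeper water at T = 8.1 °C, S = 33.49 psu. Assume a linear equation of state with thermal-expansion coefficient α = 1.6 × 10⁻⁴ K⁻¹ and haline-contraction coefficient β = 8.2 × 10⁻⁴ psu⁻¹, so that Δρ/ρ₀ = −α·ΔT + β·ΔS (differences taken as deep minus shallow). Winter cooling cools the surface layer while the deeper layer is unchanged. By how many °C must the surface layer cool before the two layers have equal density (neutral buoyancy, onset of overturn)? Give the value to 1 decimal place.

10.0 °C

Neutral buoyancy requires Δρ = 0, i.e. −α(T_deep − T_surf′) + β(S_deep − S_surf) = 0.
T_surf′ = T_deep − (β/α)·ΔS = 8.1 − (8.2 × 10⁻⁴/1.6 × 10⁻⁴)·(-0.07) = 8.459 °C.
Cooling required: 18.5 − (8.459) = 10.041 °C.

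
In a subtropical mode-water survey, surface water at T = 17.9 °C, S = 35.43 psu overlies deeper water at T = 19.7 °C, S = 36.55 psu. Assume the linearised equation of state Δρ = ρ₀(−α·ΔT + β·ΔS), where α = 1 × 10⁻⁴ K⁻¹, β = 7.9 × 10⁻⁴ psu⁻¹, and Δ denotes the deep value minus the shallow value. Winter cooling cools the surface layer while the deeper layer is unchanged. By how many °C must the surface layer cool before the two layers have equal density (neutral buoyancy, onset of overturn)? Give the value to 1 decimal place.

7.0 °C

Neutral buoyancy requires Δρ = 0, i.e. −α(T_deep − T_surf′) + β(S_deep − S_surf) = 0.
T_surf′ = T_deep − (β/α)·ΔS = 19.7 − (7.9 × 10⁻⁴/1 × 10⁻⁴)·(+1.12) = 10.852 °C.
Cooling required: 17.9 − (10.852) = 7.048 °C.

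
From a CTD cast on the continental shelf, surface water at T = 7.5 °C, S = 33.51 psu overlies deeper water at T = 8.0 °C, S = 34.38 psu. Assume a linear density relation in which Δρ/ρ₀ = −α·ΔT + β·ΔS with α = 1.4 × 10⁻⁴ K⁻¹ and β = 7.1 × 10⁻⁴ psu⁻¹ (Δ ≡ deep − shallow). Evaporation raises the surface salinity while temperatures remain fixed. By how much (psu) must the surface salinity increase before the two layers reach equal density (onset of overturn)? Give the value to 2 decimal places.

Neutral buoyancy requires −α(T_deep − T_surf) + β(S_deep − S_surf′) = 0.
S_surf′ = S_deep − (α/β)·ΔT = 34.38 − (1.4 × 10⁻⁴/7.1 × 10⁻⁴)·(+0.5) = 34.2814 psu.
Increase required: 34.2814 − 33.51 = 0.7714 psu.

0.77 psu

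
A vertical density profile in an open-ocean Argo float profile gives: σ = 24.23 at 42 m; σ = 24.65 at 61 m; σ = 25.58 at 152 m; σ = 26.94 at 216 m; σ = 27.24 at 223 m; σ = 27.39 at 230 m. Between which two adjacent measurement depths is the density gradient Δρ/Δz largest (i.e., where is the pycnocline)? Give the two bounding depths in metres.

Compute the density gradient over each adjacent pair:
  42–61 m: Δρ/Δz = 0.42/19 = 0.022 kg m⁻⁴
  61–152 m: Δρ/Δz = 0.93/91 = 0.010 kg m⁻⁴
  152–216 m: Δρ/Δz = 1.36/64 = 0.021 kg m⁻⁴
  216–223 m: Δρ/Δz = 0.30/7 = 0.043 kg m⁻⁴
  223–230 m: Δρ/Δz = 0.15/7 = 0.021 kg m⁻⁴
The largest gradient is in the 216–223 m interval — the pycnocline.

216–223 m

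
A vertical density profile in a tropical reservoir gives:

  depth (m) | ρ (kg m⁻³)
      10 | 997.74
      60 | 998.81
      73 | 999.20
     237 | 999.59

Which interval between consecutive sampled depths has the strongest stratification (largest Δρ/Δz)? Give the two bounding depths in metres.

60–73 m

Compute the density gradient over each adjacent pair:
  10–60 m: Δρ/Δz = 1.07/50 = 0.021 kg m⁻⁴
  60–73 m: Δρ/Δz = 0.39/13 = 0.030 kg m⁻⁴
  73–237 m: Δρ/Δz = 0.39/164 = 2.4 × 10⁻³ kg m⁻⁴
The largest gradient is in the 60–73 m interval — the pycnocline.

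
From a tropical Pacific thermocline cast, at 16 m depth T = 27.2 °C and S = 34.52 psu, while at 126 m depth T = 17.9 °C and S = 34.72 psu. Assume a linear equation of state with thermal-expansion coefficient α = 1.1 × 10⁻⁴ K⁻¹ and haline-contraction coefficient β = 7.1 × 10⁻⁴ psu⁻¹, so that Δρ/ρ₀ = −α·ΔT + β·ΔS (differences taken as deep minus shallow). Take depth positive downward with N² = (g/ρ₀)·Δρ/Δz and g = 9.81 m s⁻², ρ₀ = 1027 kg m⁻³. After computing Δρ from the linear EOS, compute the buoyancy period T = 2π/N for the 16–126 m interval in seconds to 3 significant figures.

616 s

ΔT = -9.3 K, ΔS = +0.20 psu (deep − shallow).
Δρ/ρ₀ = −αΔT + βΔS = 1.023 × 10⁻³ + 1.42 × 10⁻⁴ = 1.165 × 10⁻³, so Δρ ≈ 1.196 kg m⁻³.
N² = (g/ρ₀)·Δρ/Δz = g·(Δρ/ρ₀)/Δz = 9.81 × 1.165 × 10⁻³ / 110 = 1.0390 × 10⁻⁴ s⁻².
N = √(1.0390 × 10⁻⁴) = 0.010193 rad s⁻¹ → T = 2π/N = 616.42 s ≈ 616 s.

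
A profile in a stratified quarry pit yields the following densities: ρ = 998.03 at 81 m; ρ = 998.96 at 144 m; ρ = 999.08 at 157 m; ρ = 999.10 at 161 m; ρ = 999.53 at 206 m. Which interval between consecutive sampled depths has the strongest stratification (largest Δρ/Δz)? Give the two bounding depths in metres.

Compute the density gradient over each adjacent pair:
  81–144 m: Δρ/Δz = 0.93/63 = 0.015 kg m⁻⁴
  144–157 m: Δρ/Δz = 0.12/13 = 9.2 × 10⁻³ kg m⁻⁴
  157–161 m: Δρ/Δz = 0.02/4 = 5.0 × 10⁻³ kg m⁻⁴
  161–206 m: Δρ/Δz = 0.43/45 = 9.6 × 10⁻³ kg m⁻⁴
The largest gradient is in the 81–144 m interval — the pycnocline.

81–144 m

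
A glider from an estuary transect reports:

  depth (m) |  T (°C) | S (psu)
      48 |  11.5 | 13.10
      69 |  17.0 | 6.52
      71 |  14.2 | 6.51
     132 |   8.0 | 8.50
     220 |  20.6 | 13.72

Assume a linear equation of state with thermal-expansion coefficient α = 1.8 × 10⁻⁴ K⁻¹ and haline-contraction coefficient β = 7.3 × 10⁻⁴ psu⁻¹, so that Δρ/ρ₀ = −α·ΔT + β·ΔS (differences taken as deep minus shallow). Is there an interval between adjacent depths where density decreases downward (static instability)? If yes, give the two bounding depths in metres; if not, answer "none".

48–69 m

Evaluate Δρ/ρ₀ = −αΔT + βΔS across each adjacent pair:
  48–69 m: −αΔT+βΔS = −(1.8 × 10⁻⁴)(+5.5)+(7.3 × 10⁻⁴)(-6.58) = -5.8 × 10⁻³ → UNSTABLE
  69–71 m: −αΔT+βΔS = −(1.8 × 10⁻⁴)(-2.8)+(7.3 × 10⁻⁴)(-0.01) = 5.0 × 10⁻⁴ → stable
  71–132 m: −αΔT+βΔS = −(1.8 × 10⁻⁴)(-6.2)+(7.3 × 10⁻⁴)(+1.99) = 2.6 × 10⁻³ → stable
  132–220 m: −αΔT+βΔS = −(1.8 × 10⁻⁴)(+12.6)+(7.3 × 10⁻⁴)(+5.22) = 1.5 × 10⁻³ → stable
The 48–69 m interval has Δρ < 0: lighter water underlies denser water.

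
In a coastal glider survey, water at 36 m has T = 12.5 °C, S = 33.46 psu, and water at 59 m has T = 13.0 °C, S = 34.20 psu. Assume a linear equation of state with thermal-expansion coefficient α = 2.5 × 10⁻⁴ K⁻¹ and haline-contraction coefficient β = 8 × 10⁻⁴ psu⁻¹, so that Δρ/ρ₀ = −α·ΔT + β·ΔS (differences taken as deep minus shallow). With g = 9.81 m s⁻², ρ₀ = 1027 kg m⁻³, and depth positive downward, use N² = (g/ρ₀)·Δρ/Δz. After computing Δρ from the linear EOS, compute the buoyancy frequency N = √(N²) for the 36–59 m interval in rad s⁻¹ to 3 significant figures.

ΔT = +0.5 K, ΔS = +0.74 psu (deep − shallow).
Δρ/ρ₀ = −αΔT + βΔS = -1.25 × 10⁻⁴ + 5.92 × 10⁻⁴ = 4.67 × 10⁻⁴, so Δρ ≈ 0.4796 kg m⁻³.
N² = (g/ρ₀)·Δρ/Δz = g·(Δρ/ρ₀)/Δz = 9.81 × 4.67 × 10⁻⁴ / 23 = 1.9919 × 10⁻⁴ s⁻².
N = √(1.9919 × 10⁻⁴) = 0.014113 rad s⁻¹ ≈ 0.0141 rad s⁻¹.

0.0141 rad s⁻¹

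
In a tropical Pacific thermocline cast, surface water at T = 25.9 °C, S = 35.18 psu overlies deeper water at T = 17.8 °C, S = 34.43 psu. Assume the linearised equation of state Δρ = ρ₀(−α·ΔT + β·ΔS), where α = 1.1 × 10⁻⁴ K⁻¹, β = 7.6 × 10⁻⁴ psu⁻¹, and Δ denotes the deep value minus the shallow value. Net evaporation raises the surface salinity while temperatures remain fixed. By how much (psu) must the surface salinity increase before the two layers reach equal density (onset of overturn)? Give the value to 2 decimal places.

0.42 psu

Neutral buoyancy requires −α(T_deep − T_surf) + β(S_deep − S_surf′) = 0.
S_surf′ = S_deep − (α/β)·ΔT = 34.43 − (1.1 × 10⁻⁴/7.6 × 10⁻⁴)·(-8.1) = 35.6024 psu.
Increase required: 35.6024 − 35.18 = 0.4224 psu.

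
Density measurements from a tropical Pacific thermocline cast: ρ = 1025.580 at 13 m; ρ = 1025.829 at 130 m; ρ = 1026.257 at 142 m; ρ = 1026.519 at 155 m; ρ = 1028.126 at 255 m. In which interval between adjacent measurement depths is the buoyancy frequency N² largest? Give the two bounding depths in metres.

Compute the density gradient over each adjacent pair:
  13–130 m: Δρ/Δz = 0.249/117 = 2.1 × 10⁻³ kg m⁻⁴
  130–142 m: Δρ/Δz = 0.428/12 = 0.036 kg m⁻⁴
  142–155 m: Δρ/Δz = 0.262/13 = 0.020 kg m⁻⁴
  155–255 m: Δρ/Δz = 1.607/100 = 0.016 kg m⁻⁴
The largest gradient is in the 130–142 m interval — the pycnocline.

130–142 m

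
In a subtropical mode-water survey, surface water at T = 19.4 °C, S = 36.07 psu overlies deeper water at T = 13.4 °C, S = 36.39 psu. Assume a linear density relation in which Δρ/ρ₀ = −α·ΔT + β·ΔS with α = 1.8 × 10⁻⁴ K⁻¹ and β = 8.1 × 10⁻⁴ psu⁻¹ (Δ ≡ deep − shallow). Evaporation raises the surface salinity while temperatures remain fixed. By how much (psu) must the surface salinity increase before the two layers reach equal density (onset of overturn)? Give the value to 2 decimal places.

Neutral buoyancy requires −α(T_deep − T_surf) + β(S_deep − S_surf′) = 0.
S_surf′ = S_deep − (α/β)·ΔT = 36.39 − (1.8 × 10⁻⁴/8.1 × 10⁻⁴)·(-6.0) = 37.7233 psu.
Increase required: 37.7233 − 36.07 = 1.6533 psu.

1.65 psu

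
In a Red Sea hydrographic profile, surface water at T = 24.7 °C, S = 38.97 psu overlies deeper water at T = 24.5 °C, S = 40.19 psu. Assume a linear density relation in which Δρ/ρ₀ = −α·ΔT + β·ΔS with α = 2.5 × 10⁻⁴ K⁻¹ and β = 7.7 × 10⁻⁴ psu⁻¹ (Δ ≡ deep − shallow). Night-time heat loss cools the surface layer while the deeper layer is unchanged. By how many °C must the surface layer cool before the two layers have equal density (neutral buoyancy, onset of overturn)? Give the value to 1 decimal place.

Neutral buoyancy requires Δρ = 0, i.e. −α(T_deep − T_surf′) + β(S_deep − S_surf) = 0.
T_surf′ = T_deep − (β/α)·ΔS = 24.5 − (7.7 × 10⁻⁴/2.5 × 10⁻⁴)·(+1.22) = 20.742 °C.
Cooling required: 24.7 − (20.742) = 3.958 °C.

4.0 °C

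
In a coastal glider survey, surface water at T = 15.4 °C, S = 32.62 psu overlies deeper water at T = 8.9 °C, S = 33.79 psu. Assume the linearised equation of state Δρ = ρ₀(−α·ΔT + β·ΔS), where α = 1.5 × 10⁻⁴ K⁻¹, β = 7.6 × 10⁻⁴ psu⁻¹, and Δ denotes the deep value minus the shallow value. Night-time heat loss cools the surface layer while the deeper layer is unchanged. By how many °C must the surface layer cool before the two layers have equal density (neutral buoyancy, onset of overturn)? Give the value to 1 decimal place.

Neutral buoyancy requires Δρ = 0, i.e. −α(T_deep − T_surf′) + β(S_deep − S_surf) = 0.
T_surf′ = T_deep − (β/α)·ΔS = 8.9 − (7.6 × 10⁻⁴/1.5 × 10⁻⁴)·(+1.17) = 2.972 °C.
Cooling required: 15.4 − (2.972) = 12.428 °C.

12.4 °C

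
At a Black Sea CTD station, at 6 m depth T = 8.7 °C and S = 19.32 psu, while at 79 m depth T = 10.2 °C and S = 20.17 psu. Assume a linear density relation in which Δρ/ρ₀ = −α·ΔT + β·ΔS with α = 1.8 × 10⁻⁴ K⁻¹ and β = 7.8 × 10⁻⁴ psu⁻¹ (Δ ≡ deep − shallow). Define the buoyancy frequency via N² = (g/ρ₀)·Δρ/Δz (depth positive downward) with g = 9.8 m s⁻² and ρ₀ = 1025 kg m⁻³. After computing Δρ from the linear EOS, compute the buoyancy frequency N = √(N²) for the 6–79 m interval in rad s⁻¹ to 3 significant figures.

ΔT = +1.5 K, ΔS = +0.85 psu (deep − shallow).
Δρ/ρ₀ = −αΔT + βΔS = -2.70 × 10⁻⁴ + 6.63 × 10⁻⁴ = 3.93 × 10⁻⁴, so Δρ ≈ 0.4028 kg m⁻³.
N² = (g/ρ₀)·Δρ/Δz = g·(Δρ/ρ₀)/Δz = 9.8 × 3.93 × 10⁻⁴ / 73 = 5.2759 × 10⁻⁵ s⁻².
N = √(5.2759 × 10⁻⁵) = 7.2635 × 10⁻³ rad s⁻¹ ≈ 7.26 × 10⁻³ rad s⁻¹.

7.26 × 10⁻³ rad s⁻¹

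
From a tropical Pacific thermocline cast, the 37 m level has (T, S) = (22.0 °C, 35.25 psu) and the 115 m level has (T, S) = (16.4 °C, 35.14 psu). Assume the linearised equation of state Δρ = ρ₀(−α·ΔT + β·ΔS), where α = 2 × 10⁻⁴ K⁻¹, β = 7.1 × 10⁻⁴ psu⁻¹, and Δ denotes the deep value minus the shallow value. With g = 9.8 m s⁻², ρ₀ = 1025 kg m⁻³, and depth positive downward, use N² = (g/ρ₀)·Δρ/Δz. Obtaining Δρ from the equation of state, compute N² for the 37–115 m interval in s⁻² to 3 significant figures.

1.31 × 10⁻⁴ s⁻²

ΔT = -5.6 K, ΔS = -0.11 psu (deep − shallow).
Δρ/ρ₀ = −αΔT + βΔS = 1.12 × 10⁻³ − 7.81 × 10⁻⁵ = 1.0419 × 10⁻³, so Δρ ≈ 1.068 kg m⁻³.
N² = (g/ρ₀)·Δρ/Δz = g·(Δρ/ρ₀)/Δz = 9.8 × 1.0419 × 10⁻³ / 78 = 1.3091 × 10⁻⁴ s⁻² ≈ 1.31 × 10⁻⁴ s⁻².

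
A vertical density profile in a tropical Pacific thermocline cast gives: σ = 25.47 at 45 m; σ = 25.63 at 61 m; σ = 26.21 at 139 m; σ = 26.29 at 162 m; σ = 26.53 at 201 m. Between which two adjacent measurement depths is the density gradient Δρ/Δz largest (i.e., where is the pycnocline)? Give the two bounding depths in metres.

Compute the density gradient over each adjacent pair:
  45–61 m: Δρ/Δz = 0.16/16 = 0.010 kg m⁻⁴
  61–139 m: Δρ/Δz = 0.58/78 = 7.4 × 10⁻³ kg m⁻⁴
  139–162 m: Δρ/Δz = 0.08/23 = 3.5 × 10⁻³ kg m⁻⁴
  162–201 m: Δρ/Δz = 0.24/39 = 6.2 × 10⁻³ kg m⁻⁴
The largest gradient is in the 45–61 m interval — the pycnocline.

45–61 m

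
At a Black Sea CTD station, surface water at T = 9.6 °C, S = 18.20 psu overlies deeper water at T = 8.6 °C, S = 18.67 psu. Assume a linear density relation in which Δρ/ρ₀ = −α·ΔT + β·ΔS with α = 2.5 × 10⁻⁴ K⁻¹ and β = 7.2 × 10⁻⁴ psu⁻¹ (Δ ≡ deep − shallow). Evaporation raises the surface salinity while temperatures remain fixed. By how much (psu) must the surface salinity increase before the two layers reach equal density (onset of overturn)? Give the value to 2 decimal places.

Neutral buoyancy requires −α(T_deep − T_surf) + β(S_deep − S_surf′) = 0.
S_surf′ = S_deep − (α/β)·ΔT = 18.67 − (2.5 × 10⁻⁴/7.2 × 10⁻⁴)·(-1.0) = 19.0172 psu.
Increase required: 19.0172 − 18.20 = 0.8172 psu.

0.82 psu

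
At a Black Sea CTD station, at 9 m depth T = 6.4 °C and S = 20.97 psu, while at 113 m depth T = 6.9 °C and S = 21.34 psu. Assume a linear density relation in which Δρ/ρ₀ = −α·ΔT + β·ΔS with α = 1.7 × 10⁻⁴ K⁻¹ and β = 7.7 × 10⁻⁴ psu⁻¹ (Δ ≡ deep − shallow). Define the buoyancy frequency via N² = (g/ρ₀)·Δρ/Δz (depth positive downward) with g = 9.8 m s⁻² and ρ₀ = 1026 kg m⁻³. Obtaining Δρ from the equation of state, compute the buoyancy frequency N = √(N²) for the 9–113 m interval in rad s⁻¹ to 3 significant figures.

4.34 × 10⁻³ rad s⁻¹

ΔT = +0.5 K, ΔS = +0.37 psu (deep − shallow).
Δρ/ρ₀ = −αΔT + βΔS = -8.50 × 10⁻⁵ + 2.849 × 10⁻⁴ = 1.999 × 10⁻⁴, so Δρ ≈ 0.2051 kg m⁻³.
N² = (g/ρ₀)·Δρ/Δz = g·(Δρ/ρ₀)/Δz = 9.8 × 1.999 × 10⁻⁴ / 104 = 1.8837 × 10⁻⁵ s⁻².
N = √(1.8837 × 10⁻⁵) = 4.3402 × 10⁻³ rad s⁻¹ ≈ 4.34 × 10⁻³ rad s⁻¹.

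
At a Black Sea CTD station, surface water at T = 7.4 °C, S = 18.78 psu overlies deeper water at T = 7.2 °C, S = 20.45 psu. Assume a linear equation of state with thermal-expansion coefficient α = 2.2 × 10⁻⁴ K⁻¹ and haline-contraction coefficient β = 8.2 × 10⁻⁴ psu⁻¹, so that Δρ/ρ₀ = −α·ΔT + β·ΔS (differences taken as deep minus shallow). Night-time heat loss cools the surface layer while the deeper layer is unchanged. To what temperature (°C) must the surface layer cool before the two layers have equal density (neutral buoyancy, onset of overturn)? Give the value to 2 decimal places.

0.98 °C

Neutral buoyancy requires Δρ = 0, i.e. −α(T_deep − T_surf′) + β(S_deep − S_surf) = 0.
T_surf′ = T_deep − (β/α)·ΔS = 7.2 − (8.2 × 10⁻⁴/2.2 × 10⁻⁴)·(+1.67) = 0.9755 °C.
Cooling required: 7.4 − (0.9755) = 6.4245 °C.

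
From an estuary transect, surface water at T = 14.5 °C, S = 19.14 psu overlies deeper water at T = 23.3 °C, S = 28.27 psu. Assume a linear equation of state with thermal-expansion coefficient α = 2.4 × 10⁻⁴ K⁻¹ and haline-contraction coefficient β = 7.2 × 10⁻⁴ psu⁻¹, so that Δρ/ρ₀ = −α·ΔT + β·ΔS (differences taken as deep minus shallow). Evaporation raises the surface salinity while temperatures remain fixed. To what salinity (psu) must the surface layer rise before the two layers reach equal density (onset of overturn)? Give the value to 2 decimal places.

Neutral buoyancy requires −α(T_deep − T_surf) + β(S_deep − S_surf′) = 0.
S_surf′ = S_deep − (α/β)·ΔT = 28.27 − (2.4 × 10⁻⁴/7.2 × 10⁻⁴)·(+8.8) = 25.3367 psu.
Increase required: 25.3367 − 19.14 = 6.1967 psu.

25.34 psu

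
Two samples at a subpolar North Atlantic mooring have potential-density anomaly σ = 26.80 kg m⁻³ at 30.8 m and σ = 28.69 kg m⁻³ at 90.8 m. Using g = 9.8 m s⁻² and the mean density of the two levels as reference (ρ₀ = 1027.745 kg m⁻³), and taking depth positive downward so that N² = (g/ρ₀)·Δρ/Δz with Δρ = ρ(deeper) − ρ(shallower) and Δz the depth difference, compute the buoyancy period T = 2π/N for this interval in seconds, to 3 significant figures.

Δρ = 1028.69 − 1026.80 = 1.89 kg m⁻³ over Δz = 90.8 − 30.8 = 60 m.
N² = (9.8/1027.745) × (1.89/60) = 3.0037 × 10⁻⁴ s⁻².
N = √(3.0037 × 10⁻⁴) = 0.017331 rad s⁻¹, so T = 2π/N = 362.54 s ≈ 363 s.

363 s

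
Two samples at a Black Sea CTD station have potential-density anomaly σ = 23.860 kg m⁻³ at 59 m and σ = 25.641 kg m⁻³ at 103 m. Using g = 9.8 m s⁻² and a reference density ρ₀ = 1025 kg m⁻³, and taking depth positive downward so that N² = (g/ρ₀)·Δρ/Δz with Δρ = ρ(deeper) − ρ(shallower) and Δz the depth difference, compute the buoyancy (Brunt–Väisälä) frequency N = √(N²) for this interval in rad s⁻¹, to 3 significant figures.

0.0197 rad s⁻¹

Δρ = 1025.641 − 1023.860 = 1.781 kg m⁻³ over Δz = 103 − 59 = 44 m.
N² = (9.8/1025) × (1.781/44) = 3.8700 × 10⁻⁴ s⁻².
N = √(3.8700 × 10⁻⁴) = 0.019672 rad s⁻¹ ≈ 0.0197 rad s⁻¹.
A positive N² confirms static stability across the interval.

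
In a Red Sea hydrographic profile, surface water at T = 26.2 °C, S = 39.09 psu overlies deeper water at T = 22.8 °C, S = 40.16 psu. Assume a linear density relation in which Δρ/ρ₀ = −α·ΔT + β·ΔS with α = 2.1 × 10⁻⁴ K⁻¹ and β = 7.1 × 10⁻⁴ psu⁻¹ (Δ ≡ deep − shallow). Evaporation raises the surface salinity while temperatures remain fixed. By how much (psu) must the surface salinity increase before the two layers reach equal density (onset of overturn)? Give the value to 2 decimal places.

Neutral buoyancy requires −α(T_deep − T_surf) + β(S_deep − S_surf′) = 0.
S_surf′ = S_deep − (α/β)·ΔT = 40.16 − (2.1 × 10⁻⁴/7.1 × 10⁻⁴)·(-3.4) = 41.1656 psu.
Increase required: 41.1656 − 39.09 = 2.0756 psu.

2.08 psu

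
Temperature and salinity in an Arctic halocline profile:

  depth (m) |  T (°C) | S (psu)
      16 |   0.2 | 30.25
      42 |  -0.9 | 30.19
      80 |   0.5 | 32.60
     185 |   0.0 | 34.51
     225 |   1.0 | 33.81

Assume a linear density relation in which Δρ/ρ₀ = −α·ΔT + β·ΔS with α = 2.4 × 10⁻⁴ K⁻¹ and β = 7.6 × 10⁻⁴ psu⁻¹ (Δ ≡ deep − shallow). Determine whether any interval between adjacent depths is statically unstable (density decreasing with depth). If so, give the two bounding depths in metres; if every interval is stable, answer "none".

185–225 m

Evaluate Δρ/ρ₀ = −αΔT + βΔS across each adjacent pair:
  16–42 m: −αΔT+βΔS = −(2.4 × 10⁻⁴)(-1.1)+(7.6 × 10⁻⁴)(-0.06) = 2.2 × 10⁻⁴ → stable
  42–80 m: −αΔT+βΔS = −(2.4 × 10⁻⁴)(+1.4)+(7.6 × 10⁻⁴)(+2.41) = 1.5 × 10⁻³ → stable
  80–185 m: −αΔT+βΔS = −(2.4 × 10⁻⁴)(-0.5)+(7.6 × 10⁻⁴)(+1.91) = 1.6 × 10⁻³ → stable
  185–225 m: −αΔT+βΔS = −(2.4 × 10⁻⁴)(+1.0)+(7.6 × 10⁻⁴)(-0.70) = -7.7 × 10⁻⁴ → UNSTABLE
The 185–225 m interval has Δρ < 0: lighter water underlies denser water.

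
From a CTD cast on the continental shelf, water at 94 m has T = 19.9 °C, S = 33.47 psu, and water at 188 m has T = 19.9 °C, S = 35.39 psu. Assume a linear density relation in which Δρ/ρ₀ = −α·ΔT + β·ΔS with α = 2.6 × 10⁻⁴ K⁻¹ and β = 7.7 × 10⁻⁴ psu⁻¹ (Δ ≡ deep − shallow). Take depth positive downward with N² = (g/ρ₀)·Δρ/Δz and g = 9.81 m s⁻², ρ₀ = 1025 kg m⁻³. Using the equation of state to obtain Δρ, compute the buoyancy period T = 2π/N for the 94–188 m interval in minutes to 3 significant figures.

ΔT = +0.0 K, ΔS = +1.92 psu (deep − shallow).
Δρ/ρ₀ = −αΔT + βΔS = 0 + 1.4784 × 10⁻³ = 1.4784 × 10⁻³, so Δρ ≈ 1.515 kg m⁻³.
N² = (g/ρ₀)·Δρ/Δz = g·(Δρ/ρ₀)/Δz = 9.81 × 1.4784 × 10⁻³ / 94 = 1.5429 × 10⁻⁴ s⁻².
N = √(1.5429 × 10⁻⁴) = 0.012421 rad s⁻¹ → T = 2π/N = 505.85 s = 8.4308 min ≈ 8.43 min.

8.43 min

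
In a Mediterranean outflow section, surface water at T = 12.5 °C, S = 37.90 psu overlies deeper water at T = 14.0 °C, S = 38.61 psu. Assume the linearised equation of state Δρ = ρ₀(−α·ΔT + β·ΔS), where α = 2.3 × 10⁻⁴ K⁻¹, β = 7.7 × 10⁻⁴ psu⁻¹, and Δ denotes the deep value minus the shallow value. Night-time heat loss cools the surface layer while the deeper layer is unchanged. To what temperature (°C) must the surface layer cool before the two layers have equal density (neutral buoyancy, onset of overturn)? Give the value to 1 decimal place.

Neutral buoyancy requires Δρ = 0, i.e. −α(T_deep − T_surf′) + β(S_deep − S_surf) = 0.
T_surf′ = T_deep − (β/α)·ΔS = 14.0 − (7.7 × 10⁻⁴/2.3 × 10⁻⁴)·(+0.71) = 11.623 °C.
Cooling required: 12.5 − (11.623) = 0.877 °C.

11.6 °C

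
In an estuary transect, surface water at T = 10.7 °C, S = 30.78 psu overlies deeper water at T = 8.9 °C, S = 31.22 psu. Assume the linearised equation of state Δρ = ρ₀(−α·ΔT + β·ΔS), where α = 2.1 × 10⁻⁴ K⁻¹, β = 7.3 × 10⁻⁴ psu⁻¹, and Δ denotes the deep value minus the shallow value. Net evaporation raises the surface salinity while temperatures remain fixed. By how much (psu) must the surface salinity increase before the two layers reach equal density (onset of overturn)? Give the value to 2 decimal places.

0.96 psu

Neutral buoyancy requires −α(T_deep − T_surf) + β(S_deep − S_surf′) = 0.
S_surf′ = S_deep − (α/β)·ΔT = 31.22 − (2.1 × 10⁻⁴/7.3 × 10⁻⁴)·(-1.8) = 31.7378 psu.
Increase required: 31.7378 − 30.78 = 0.9578 psu.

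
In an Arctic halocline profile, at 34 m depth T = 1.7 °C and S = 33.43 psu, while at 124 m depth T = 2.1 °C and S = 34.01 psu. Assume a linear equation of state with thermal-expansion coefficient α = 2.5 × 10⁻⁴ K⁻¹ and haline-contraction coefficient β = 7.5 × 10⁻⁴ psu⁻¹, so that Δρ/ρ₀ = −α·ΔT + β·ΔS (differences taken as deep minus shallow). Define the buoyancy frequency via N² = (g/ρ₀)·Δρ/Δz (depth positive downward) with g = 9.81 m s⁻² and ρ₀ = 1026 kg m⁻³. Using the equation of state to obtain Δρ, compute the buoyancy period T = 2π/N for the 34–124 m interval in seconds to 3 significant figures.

1.04 × 10³ s

ΔT = +0.4 K, ΔS = +0.58 psu (deep − shallow).
Δρ/ρ₀ = −αΔT + βΔS = -1.00 × 10⁻⁴ + 4.35 × 10⁻⁴ = 3.35 × 10⁻⁴, so Δρ ≈ 0.3437 kg m⁻³.
N² = (g/ρ₀)·Δρ/Δz = g·(Δρ/ρ₀)/Δz = 9.81 × 3.35 × 10⁻⁴ / 90 = 3.6515 × 10⁻⁵ s⁻².
N = √(3.6515 × 10⁻⁵) = 6.0428 × 10⁻³ rad s⁻¹ → T = 2π/N = 1.0398 × 10³ s ≈ 1.04 × 10³ s.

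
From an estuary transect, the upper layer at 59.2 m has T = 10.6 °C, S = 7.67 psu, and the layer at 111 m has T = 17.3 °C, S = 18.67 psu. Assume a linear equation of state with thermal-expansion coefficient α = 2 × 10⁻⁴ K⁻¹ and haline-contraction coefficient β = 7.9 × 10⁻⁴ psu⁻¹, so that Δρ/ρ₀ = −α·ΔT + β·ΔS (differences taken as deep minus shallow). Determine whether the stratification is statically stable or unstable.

ΔT = 17.3 − 10.6 = +6.7 K and ΔS = 18.67 − 7.67 = +11.00 psu (deep − shallow).
−αΔT = -1.34 × 10⁻³; βΔS = 8.69 × 10⁻³; sum Δρ/ρ₀ = 7.35 × 10⁻³.
Δρ/ρ₀ > 0, so Δρ > 0: deeper water is denser → statically stable.

stable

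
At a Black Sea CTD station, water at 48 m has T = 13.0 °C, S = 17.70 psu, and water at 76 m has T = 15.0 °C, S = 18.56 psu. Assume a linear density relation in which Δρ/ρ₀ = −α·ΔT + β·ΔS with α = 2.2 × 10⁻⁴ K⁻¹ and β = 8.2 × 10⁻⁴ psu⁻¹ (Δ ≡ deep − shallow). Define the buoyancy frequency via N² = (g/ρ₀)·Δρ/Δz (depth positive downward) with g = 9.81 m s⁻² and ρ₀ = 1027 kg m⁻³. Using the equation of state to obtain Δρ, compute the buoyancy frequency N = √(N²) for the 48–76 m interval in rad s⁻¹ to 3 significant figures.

9.64 × 10⁻³ rad s⁻¹

ΔT = +2.0 K, ΔS = +0.86 psu (deep − shallow).
Δρ/ρ₀ = −αΔT + βΔS = -4.40 × 10⁻⁴ + 7.052 × 10⁻⁴ = 2.652 × 10⁻⁴, so Δρ ≈ 0.2724 kg m⁻³.
N² = (g/ρ₀)·Δρ/Δz = g·(Δρ/ρ₀)/Δz = 9.81 × 2.652 × 10⁻⁴ / 28 = 9.2915 × 10⁻⁵ s⁻².
N = √(9.2915 × 10⁻⁵) = 9.6392 × 10⁻³ rad s⁻¹ ≈ 9.64 × 10⁻³ rad s⁻¹.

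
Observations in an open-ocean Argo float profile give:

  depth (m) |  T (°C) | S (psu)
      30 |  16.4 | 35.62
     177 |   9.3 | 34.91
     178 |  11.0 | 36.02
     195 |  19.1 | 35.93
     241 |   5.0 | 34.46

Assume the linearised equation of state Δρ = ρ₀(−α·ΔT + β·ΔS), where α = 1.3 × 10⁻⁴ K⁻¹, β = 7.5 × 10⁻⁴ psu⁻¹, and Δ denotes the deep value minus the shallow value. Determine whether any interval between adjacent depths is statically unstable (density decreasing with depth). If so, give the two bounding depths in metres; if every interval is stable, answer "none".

178–195 m

Evaluate Δρ/ρ₀ = −αΔT + βΔS across each adjacent pair:
  30–177 m: −αΔT+βΔS = −(1.3 × 10⁻⁴)(-7.1)+(7.5 × 10⁻⁴)(-0.71) = 3.9 × 10⁻⁴ → stable
  177–178 m: −αΔT+βΔS = −(1.3 × 10⁻⁴)(+1.7)+(7.5 × 10⁻⁴)(+1.11) = 6.1 × 10⁻⁴ → stable
  178–195 m: −αΔT+βΔS = −(1.3 × 10⁻⁴)(+8.1)+(7.5 × 10⁻⁴)(-0.09) = -1.1 × 10⁻³ → UNSTABLE
  195–241 m: −αΔT+βΔS = −(1.3 × 10⁻⁴)(-14.1)+(7.5 × 10⁻⁴)(-1.47) = 7.3 × 10⁻⁴ → stable
The 178–195 m interval has Δρ < 0: lighter water underlies denser water.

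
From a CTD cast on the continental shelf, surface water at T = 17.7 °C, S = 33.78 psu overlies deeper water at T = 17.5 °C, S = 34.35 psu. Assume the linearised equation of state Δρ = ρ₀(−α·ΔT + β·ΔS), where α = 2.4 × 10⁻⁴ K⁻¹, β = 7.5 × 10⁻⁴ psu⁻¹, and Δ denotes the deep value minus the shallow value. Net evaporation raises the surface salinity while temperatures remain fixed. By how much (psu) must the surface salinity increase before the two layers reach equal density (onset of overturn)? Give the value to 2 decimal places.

Neutral buoyancy requires −α(T_deep − T_surf) + β(S_deep − S_surf′) = 0.
S_surf′ = S_deep − (α/β)·ΔT = 34.35 − (2.4 × 10⁻⁴/7.5 × 10⁻⁴)·(-0.2) = 34.4140 psu.
Increase required: 34.4140 − 33.78 = 0.6340 psu.

0.63 psu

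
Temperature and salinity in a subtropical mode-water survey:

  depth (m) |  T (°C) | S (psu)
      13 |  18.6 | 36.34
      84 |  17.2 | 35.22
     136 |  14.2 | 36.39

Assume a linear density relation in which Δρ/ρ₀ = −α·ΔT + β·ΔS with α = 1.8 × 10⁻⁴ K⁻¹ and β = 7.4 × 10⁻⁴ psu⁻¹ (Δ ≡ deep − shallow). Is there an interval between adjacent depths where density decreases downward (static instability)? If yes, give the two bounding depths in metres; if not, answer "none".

Evaluate Δρ/ρ₀ = −αΔT + βΔS across each adjacent pair:
  13–84 m: −αΔT+βΔS = −(1.8 × 10⁻⁴)(-1.4)+(7.4 × 10⁻⁴)(-1.12) = -5.8 × 10⁻⁴ → UNSTABLE
  84–136 m: −αΔT+βΔS = −(1.8 × 10⁻⁴)(-3.0)+(7.4 × 10⁻⁴)(+1.17) = 1.4 × 10⁻³ → stable
The 13–84 m interval has Δρ < 0: lighter water underlies denser water.

13–84 m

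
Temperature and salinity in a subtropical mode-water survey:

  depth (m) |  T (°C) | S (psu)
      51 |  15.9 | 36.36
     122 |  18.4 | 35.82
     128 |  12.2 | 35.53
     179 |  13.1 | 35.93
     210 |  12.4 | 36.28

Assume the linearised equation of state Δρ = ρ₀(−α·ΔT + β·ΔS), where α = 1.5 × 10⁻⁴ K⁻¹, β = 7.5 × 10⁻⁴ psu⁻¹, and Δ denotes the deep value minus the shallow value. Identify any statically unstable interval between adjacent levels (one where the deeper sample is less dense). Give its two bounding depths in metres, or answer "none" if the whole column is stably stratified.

Evaluate Δρ/ρ₀ = −αΔT + βΔS across each adjacent pair:
  51–122 m: −αΔT+βΔS = −(1.5 × 10⁻⁴)(+2.5)+(7.5 × 10⁻⁴)(-0.54) = -7.8 × 10⁻⁴ → UNSTABLE
  122–128 m: −αΔT+βΔS = −(1.5 × 10⁻⁴)(-6.2)+(7.5 × 10⁻⁴)(-0.29) = 7.1 × 10⁻⁴ → stable
  128–179 m: −αΔT+βΔS = −(1.5 × 10⁻⁴)(+0.9)+(7.5 × 10⁻⁴)(+0.40) = 1.7 × 10⁻⁴ → stable
  179–210 m: −αΔT+βΔS = −(1.5 × 10⁻⁴)(-0.7)+(7.5 × 10⁻⁴)(+0.35) = 3.7 × 10⁻⁴ → stable
The 51–122 m interval has Δρ < 0: lighter water underlies denser water.

51–122 m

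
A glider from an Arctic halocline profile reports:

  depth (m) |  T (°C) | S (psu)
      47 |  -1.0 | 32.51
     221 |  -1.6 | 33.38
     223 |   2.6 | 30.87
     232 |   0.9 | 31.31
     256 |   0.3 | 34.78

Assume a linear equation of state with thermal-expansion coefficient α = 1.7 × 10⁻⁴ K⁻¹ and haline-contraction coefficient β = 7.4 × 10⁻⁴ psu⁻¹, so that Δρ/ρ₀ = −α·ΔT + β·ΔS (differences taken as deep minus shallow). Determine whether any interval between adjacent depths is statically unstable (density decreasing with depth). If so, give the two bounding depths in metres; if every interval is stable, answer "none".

221–223 m

Evaluate Δρ/ρ₀ = −αΔT + βΔS across each adjacent pair:
  47–221 m: −αΔT+βΔS = −(1.7 × 10⁻⁴)(-0.6)+(7.4 × 10⁻⁴)(+0.87) = 7.5 × 10⁻⁴ → stable
  221–223 m: −αΔT+βΔS = −(1.7 × 10⁻⁴)(+4.2)+(7.4 × 10⁻⁴)(-2.51) = -2.6 × 10⁻³ → UNSTABLE
  223–232 m: −αΔT+βΔS = −(1.7 × 10⁻⁴)(-1.7)+(7.4 × 10⁻⁴)(+0.44) = 6.1 × 10⁻⁴ → stable
  232–256 m: −αΔT+βΔS = −(1.7 × 10⁻⁴)(-0.6)+(7.4 × 10⁻⁴)(+3.47) = 2.7 × 10⁻³ → stable
The 221–223 m interval has Δρ < 0: lighter water underlies denser water.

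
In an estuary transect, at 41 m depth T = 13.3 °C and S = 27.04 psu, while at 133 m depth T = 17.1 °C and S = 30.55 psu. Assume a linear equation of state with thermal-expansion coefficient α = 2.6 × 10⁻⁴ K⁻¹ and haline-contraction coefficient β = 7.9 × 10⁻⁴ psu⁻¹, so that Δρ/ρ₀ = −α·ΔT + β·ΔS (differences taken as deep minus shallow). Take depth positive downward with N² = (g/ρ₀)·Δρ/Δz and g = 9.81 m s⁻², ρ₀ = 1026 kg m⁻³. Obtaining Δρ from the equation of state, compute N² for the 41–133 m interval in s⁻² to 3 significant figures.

ΔT = +3.8 K, ΔS = +3.51 psu (deep − shallow).
Δρ/ρ₀ = −αΔT + βΔS = -9.88 × 10⁻⁴ + 2.7729 × 10⁻³ = 1.7849 × 10⁻³, so Δρ ≈ 1.831 kg m⁻³.
N² = (g/ρ₀)·Δρ/Δz = g·(Δρ/ρ₀)/Δz = 9.81 × 1.7849 × 10⁻³ / 92 = 1.9032 × 10⁻⁴ s⁻² ≈ 1.90 × 10⁻⁴ s⁻².

1.90 × 10⁻⁴ s⁻²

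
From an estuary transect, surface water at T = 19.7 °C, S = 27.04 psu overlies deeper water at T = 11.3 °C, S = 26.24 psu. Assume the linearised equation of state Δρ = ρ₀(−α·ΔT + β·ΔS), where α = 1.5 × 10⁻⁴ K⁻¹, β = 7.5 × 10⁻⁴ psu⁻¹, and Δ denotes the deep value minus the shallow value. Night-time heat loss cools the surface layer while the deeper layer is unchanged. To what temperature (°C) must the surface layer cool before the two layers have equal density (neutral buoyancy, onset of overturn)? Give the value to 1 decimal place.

15.3 °C

Neutral buoyancy requires Δρ = 0, i.e. −α(T_deep − T_surf′) + β(S_deep − S_surf) = 0.
T_surf′ = T_deep − (β/α)·ΔS = 11.3 − (7.5 × 10⁻⁴/1.5 × 10⁻⁴)·(-0.80) = 15.300 °C.
Cooling required: 19.7 − (15.300) = 4.400 °C.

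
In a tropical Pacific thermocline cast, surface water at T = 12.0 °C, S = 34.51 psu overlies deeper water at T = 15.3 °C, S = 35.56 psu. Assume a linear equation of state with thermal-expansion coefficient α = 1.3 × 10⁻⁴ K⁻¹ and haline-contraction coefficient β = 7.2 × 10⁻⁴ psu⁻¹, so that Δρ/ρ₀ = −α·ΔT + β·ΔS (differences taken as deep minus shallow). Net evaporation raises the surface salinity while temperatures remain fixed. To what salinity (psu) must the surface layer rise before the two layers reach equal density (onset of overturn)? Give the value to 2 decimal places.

Neutral buoyancy requires −α(T_deep − T_surf) + β(S_deep − S_surf′) = 0.
S_surf′ = S_deep − (α/β)·ΔT = 35.56 − (1.3 × 10⁻⁴/7.2 × 10⁻⁴)·(+3.3) = 34.9642 psu.
Increase required: 34.9642 − 34.51 = 0.4542 psu.

34.96 psu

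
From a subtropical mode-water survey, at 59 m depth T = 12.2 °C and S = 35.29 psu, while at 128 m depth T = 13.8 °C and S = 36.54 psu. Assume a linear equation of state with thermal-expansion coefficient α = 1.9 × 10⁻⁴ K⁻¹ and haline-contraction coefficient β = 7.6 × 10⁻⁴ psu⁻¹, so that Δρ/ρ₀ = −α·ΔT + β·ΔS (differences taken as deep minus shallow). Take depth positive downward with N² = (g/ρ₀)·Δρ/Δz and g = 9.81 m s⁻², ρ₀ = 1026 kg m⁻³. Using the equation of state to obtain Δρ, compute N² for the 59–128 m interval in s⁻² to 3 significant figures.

ΔT = +1.6 K, ΔS = +1.25 psu (deep − shallow).
Δρ/ρ₀ = −αΔT + βΔS = -3.04 × 10⁻⁴ + 9.50 × 10⁻⁴ = 6.46 × 10⁻⁴, so Δρ ≈ 0.6628 kg m⁻³.
N² = (g/ρ₀)·Δρ/Δz = g·(Δρ/ρ₀)/Δz = 9.81 × 6.46 × 10⁻⁴ / 69 = 9.1844 × 10⁻⁵ s⁻² ≈ 9.18 × 10⁻⁵ s⁻².

9.18 × 10⁻⁵ s⁻²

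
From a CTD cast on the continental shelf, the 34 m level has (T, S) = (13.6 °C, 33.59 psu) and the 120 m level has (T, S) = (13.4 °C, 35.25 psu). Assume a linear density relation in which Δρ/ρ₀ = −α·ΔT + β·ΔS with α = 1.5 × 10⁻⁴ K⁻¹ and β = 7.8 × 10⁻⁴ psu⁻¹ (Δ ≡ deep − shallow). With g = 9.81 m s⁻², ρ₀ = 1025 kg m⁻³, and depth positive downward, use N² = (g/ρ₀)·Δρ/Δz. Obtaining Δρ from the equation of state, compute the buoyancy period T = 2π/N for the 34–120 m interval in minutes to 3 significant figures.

8.52 min

ΔT = -0.2 K, ΔS = +1.66 psu (deep − shallow).
Δρ/ρ₀ = −αΔT + βΔS = 3.00 × 10⁻⁵ + 1.2948 × 10⁻³ = 1.3248 × 10⁻³, so Δρ ≈ 1.358 kg m⁻³.
N² = (g/ρ₀)·Δρ/Δz = g·(Δρ/ρ₀)/Δz = 9.81 × 1.3248 × 10⁻³ / 86 = 1.5112 × 10⁻⁴ s⁻².
N = √(1.5112 × 10⁻⁴) = 0.012293 rad s⁻¹ → T = 2π/N = 511.12 s = 8.5187 min ≈ 8.52 min.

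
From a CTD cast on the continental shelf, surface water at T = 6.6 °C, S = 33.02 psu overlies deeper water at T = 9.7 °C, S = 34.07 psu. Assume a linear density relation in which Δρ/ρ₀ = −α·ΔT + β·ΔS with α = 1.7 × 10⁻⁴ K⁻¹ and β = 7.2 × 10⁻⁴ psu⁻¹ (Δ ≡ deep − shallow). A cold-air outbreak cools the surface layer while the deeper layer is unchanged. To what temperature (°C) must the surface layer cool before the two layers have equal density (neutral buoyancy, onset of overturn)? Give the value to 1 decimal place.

5.3 °C

Neutral buoyancy requires Δρ = 0, i.e. −α(T_deep − T_surf′) + β(S_deep − S_surf) = 0.
T_surf′ = T_deep − (β/α)·ΔS = 9.7 − (7.2 × 10⁻⁴/1.7 × 10⁻⁴)·(+1.05) = 5.253 °C.
Cooling required: 6.6 − (5.253) = 1.347 °C.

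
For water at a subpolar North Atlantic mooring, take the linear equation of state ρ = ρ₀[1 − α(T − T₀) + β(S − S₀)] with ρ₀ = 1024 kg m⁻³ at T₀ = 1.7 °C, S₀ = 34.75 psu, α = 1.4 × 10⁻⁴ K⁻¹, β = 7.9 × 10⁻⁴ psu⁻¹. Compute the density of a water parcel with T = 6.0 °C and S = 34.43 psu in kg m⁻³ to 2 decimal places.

1023.12 kg m⁻³

T − T₀ = +4.3 K, S − S₀ = -0.32 psu.
Bracket = 1 − α·(+4.3) + β·(-0.32) = 1 + (-8.548 × 10⁻⁴) = 0.9991452.
ρ = 1024 × 0.9991452 = 1023.12 kg m⁻³.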